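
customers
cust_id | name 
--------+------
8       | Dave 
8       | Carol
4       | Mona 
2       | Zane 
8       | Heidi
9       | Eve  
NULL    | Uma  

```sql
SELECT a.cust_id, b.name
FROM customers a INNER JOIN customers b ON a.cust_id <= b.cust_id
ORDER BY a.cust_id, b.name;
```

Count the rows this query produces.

24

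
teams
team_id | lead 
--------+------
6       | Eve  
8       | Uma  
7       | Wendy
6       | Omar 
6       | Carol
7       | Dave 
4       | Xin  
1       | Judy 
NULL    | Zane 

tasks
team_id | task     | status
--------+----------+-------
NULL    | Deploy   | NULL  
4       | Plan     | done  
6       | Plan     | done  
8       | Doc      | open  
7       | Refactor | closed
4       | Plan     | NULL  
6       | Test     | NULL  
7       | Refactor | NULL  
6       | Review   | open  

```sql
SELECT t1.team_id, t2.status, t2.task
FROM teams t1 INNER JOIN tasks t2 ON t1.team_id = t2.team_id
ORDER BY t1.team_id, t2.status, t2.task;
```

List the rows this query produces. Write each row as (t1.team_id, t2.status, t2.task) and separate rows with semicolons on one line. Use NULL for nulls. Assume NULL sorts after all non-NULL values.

INNER JOIN keeps only pairs where the ON condition holds.
Matching on t1.team_id = t2.team_id. A NULL in a compared column never satisfies the condition.
- t1[0] team_id=6 → 3 match(es) in t2 → 3 row(s).
- t1[1] team_id=8 → 1 match(es) in t2 → 1 row(s).
- t1[2] team_id=7 → 2 match(es) in t2 → 2 row(s).
- t1[3] team_id=6 → 3 match(es) in t2 → 3 row(s).
- t1[4] team_id=6 → 3 match(es) in t2 → 3 row(s).
- t1[5] team_id=7 → 2 match(es) in t2 → 2 row(s).
- t1[6] team_id=4 → 2 match(es) in t2 → 2 row(s).
- t1[7] team_id=1 → no match; dropped.
- t1[8] team_id=NULL → no match; dropped.

(4, done, Plan); (4, NULL, Plan); (6, done, Plan); (6, done, Plan); (6, done, Plan); (6, open, Review); (6, open, Review); (6, open, Review); (6, NULL, Test); (6, NULL, Test); (6, NULL, Test); (7, closed, Refactor); (7, closed, Refactor); (7, NULL, Refactor); (7, NULL, Refactor); (8, open, Doc)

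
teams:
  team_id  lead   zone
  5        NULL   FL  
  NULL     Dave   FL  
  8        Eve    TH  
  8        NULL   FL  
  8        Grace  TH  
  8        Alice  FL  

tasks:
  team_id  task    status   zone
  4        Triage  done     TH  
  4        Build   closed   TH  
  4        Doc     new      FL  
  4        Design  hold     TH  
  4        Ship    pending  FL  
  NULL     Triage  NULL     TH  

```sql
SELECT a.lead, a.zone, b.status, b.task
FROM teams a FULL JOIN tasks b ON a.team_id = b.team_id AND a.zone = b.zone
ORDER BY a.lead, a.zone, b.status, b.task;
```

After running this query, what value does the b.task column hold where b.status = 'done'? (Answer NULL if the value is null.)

Triage

FULL OUTER JOIN keeps every row from both sides; unmatched rows get NULL for the other side's columns.
Matching on a.team_id = b.team_id AND a.zone = b.zone. A NULL in a compared column never satisfies the condition.
- a[0] team_id=5, zone=FL → no match; kept with NULLs on the b side.
- a[1] team_id=NULL, zone=FL → no match; kept with NULLs on the b side.
- a[2] team_id=8, zone=TH → no match; kept with NULLs on the b side.
- a[3] team_id=8, zone=FL → no match; kept with NULLs on the b side.
- a[4] team_id=8, zone=TH → no match; kept with NULLs on the b side.
- a[5] team_id=8, zone=FL → no match; kept with NULLs on the b side.
- plus 6 unmatched b row(s), each kept with NULL a columns.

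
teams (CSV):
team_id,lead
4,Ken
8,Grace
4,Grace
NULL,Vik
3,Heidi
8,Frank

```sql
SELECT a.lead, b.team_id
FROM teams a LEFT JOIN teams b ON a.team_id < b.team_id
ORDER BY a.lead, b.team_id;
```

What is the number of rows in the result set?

LEFT JOIN keeps every row from `teams a`; unmatched rows get NULL for `teams b`'s columns.
Matching on a.team_id < b.team_id. A NULL in a compared column never satisfies the condition.
- a (team_id=4) pairs with 2 row(s) of b.
- a (team_id=8) has no partner → padded with NULL.
- a (team_id=4) pairs with 2 row(s) of b.
- a (team_id=NULL) has no partner → padded with NULL.
- a (team_id=3) pairs with 4 row(s) of b.
- a (team_id=8) has no partner → padded with NULL.
Total: 8 matched + 3 padded = 11 rows.

11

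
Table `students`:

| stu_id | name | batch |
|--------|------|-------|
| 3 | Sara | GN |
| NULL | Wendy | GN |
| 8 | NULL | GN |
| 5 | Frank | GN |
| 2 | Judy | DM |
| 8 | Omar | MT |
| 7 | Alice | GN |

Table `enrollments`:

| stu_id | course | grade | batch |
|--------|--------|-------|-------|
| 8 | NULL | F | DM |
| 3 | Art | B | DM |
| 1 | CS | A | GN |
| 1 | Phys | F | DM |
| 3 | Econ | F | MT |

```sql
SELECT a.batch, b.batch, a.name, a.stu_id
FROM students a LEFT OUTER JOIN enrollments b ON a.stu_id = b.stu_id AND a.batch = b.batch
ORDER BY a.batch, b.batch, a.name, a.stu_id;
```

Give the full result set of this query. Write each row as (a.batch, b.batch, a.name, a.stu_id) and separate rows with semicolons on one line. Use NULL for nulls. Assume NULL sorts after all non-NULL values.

LEFT JOIN keeps every row from `students`; unmatched rows get NULL for `enrollments`'s columns.
Matching on a.stu_id = b.stu_id AND a.batch = b.batch. A NULL in a compared column never satisfies the condition.
Matched pairs: 0; unmatched a rows kept: 7.

(DM, NULL, Judy, 2); (GN, NULL, Alice, 7); (GN, NULL, Frank, 5); (GN, NULL, Sara, 3); (GN, NULL, Wendy, NULL); (GN, NULL, NULL, 8); (MT, NULL, Omar, 8)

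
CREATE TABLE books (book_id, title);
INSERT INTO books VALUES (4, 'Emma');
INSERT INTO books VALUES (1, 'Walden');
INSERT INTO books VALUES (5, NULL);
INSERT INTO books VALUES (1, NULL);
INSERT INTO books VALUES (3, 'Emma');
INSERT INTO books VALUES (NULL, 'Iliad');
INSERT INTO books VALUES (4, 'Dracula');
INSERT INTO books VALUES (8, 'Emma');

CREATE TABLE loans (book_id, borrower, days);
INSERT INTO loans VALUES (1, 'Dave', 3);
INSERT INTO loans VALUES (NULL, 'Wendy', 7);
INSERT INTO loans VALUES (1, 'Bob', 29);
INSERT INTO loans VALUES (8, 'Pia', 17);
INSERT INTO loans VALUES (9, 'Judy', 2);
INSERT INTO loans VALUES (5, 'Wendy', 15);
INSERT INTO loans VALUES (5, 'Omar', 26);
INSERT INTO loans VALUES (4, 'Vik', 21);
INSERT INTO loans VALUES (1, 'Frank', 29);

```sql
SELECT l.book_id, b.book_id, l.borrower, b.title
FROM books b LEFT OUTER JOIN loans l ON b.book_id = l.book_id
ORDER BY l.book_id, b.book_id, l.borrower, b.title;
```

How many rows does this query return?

LEFT JOIN keeps every row from `books`; unmatched rows get NULL for `loans`'s columns.
Matching on b.book_id = l.book_id. A NULL in a compared column never satisfies the condition.
Matched pairs: 11; unmatched b rows kept: 2.
Total: 11 matched + 2 padded = 13 rows.

13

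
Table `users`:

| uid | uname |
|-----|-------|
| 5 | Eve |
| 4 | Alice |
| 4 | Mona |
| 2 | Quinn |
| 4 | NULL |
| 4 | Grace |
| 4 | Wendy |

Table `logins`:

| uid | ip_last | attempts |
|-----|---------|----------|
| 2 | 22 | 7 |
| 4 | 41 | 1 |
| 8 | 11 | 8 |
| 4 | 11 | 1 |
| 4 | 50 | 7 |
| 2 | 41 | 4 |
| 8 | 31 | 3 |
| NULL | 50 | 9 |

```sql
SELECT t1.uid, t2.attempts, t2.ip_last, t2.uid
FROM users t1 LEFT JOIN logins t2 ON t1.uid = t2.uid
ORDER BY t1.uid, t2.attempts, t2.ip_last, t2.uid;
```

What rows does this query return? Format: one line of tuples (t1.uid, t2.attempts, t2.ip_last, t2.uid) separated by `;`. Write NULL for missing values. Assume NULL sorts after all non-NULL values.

LEFT JOIN keeps every row from `users`; unmatched rows get NULL for `logins`'s columns.
Matching on t1.uid = t2.uid. A NULL in a compared column never satisfies the condition.
- t1 (uid=5) has no partner → padded with NULL.
- t1 (uid=4) pairs with 3 row(s) of t2.
- t1 (uid=4) pairs with 3 row(s) of t2.
- t1 (uid=2) pairs with 2 row(s) of t2.
- t1 (uid=4) pairs with 3 row(s) of t2.
- t1 (uid=4) pairs with 3 row(s) of t2.
- t1 (uid=4) pairs with 3 row(s) of t2.

(2, 4, 41, 2); (2, 7, 22, 2); (4, 1, 11, 4); (4, 1, 11, 4); (4, 1, 11, 4); (4, 1, 11, 4); (4, 1, 11, 4); (4, 1, 41, 4); (4, 1, 41, 4); (4, 1, 41, 4); (4, 1, 41, 4); (4, 1, 41, 4); (4, 7, 50, 4); (4, 7, 50, 4); (4, 7, 50, 4); (4, 7, 50, 4); (4, 7, 50, 4); (5, NULL, NULL, NULL)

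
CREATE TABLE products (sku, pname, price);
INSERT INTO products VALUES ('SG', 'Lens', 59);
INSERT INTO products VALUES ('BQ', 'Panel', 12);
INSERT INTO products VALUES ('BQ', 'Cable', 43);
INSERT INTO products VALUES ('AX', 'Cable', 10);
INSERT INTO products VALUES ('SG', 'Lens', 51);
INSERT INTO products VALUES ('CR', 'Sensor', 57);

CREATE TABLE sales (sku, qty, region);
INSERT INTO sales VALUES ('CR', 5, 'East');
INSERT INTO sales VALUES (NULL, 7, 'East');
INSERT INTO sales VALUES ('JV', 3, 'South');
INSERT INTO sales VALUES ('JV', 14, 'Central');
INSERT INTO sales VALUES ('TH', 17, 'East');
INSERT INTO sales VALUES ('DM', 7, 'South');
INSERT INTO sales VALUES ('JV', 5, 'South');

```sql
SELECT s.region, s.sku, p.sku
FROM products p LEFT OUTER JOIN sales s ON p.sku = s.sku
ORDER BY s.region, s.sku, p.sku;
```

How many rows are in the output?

LEFT JOIN keeps every row from `products`; unmatched rows get NULL for `sales`'s columns.
Matching on p.sku = s.sku. A NULL in a compared column never satisfies the condition.
- p (sku=SG) has no partner → padded with NULL.
- p (sku=BQ) has no partner → padded with NULL.
- p (sku=BQ) has no partner → padded with NULL.
- p (sku=AX) has no partner → padded with NULL.
- p (sku=SG) has no partner → padded with NULL.
- p (sku=CR) pairs with 1 row(s) of s.
Total: 1 matched + 5 padded = 6 rows.

6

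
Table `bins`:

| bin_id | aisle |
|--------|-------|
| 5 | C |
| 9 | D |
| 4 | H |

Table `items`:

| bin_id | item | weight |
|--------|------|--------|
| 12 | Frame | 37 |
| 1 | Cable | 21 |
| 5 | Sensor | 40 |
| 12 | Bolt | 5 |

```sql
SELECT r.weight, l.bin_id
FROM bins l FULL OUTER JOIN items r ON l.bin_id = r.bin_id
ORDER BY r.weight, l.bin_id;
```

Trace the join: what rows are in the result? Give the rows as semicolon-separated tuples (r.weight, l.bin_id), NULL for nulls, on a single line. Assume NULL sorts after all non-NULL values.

FULL OUTER JOIN keeps every row from both sides; unmatched rows get NULL for the other side's columns.
Matching on l.bin_id = r.bin_id.
Matched pairs: 1; unmatched l rows kept: 2; unmatched r rows kept: 3.

(5, NULL); (21, NULL); (37, NULL); (40, 5); (NULL, 4); (NULL, 9)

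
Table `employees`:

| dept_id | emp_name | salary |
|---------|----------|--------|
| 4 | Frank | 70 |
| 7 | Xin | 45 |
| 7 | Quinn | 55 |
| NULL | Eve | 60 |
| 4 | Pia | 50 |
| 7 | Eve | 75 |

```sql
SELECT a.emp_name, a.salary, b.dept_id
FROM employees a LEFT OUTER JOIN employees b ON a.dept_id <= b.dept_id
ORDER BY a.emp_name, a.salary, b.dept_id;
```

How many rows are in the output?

20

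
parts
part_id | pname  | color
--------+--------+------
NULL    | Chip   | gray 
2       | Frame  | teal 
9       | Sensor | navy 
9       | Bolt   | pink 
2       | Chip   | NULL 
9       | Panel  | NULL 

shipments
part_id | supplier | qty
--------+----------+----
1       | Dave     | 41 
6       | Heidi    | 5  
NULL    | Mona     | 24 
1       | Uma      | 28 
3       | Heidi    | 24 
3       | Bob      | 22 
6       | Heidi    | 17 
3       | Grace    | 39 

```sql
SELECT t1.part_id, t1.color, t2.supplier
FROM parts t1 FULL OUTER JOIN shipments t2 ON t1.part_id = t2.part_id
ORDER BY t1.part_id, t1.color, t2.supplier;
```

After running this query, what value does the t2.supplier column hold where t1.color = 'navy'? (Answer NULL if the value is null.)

NULL

FULL OUTER JOIN keeps every row from both sides; unmatched rows get NULL for the other side's columns.
Matching on t1.part_id = t2.part_id. A NULL in a compared column never satisfies the condition.
- part_id=NULL: no t2 row matches, row kept with t2 columns NULL.
- part_id=2: no t2 row matches, row kept with t2 columns NULL.
- part_id=9: no t2 row matches, row kept with t2 columns NULL.
- part_id=9: no t2 row matches, row kept with t2 columns NULL.
- part_id=2: no t2 row matches, row kept with t2 columns NULL.
- part_id=9: no t2 row matches, row kept with t2 columns NULL.
- 8 row(s) from t2 found no t1 partner → padded with NULL.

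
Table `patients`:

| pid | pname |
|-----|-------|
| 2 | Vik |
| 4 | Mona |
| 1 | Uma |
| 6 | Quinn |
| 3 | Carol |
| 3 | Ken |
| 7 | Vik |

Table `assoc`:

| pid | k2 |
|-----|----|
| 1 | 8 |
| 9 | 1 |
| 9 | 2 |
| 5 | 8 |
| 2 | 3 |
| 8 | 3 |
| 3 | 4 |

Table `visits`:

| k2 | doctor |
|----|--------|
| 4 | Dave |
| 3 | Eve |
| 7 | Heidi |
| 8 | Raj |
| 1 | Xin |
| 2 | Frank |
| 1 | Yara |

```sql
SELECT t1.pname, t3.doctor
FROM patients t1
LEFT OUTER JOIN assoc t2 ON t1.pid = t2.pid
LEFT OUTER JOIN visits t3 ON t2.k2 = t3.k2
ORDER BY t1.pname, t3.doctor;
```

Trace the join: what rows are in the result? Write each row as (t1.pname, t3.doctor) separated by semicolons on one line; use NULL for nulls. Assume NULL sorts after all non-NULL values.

Joins associate left-to-right: patients LEFT JOIN assoc on pid gives 7 intermediate row(s).
Then LEFT JOIN `visits t3` on k2: each of those 7 rows is kept; rows whose t2.k2 has no match in t3 get NULL for t3's columns.

(Carol, Dave); (Ken, Dave); (Mona, NULL); (Quinn, NULL); (Uma, Raj); (Vik, Eve); (Vik, NULL)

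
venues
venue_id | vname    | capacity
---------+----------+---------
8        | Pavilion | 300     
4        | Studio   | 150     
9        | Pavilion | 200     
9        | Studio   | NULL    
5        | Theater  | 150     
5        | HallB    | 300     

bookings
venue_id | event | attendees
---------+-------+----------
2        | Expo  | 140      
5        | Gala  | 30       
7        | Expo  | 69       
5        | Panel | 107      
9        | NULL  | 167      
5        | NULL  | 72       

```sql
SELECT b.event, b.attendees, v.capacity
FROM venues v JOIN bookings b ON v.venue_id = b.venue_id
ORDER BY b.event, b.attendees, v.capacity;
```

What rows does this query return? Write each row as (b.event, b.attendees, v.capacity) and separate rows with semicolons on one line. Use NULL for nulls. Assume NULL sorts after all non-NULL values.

(Gala, 30, 150); (Gala, 30, 300); (Panel, 107, 150); (Panel, 107, 300); (NULL, 72, 150); (NULL, 72, 300); (NULL, 167, 200); (NULL, 167, NULL)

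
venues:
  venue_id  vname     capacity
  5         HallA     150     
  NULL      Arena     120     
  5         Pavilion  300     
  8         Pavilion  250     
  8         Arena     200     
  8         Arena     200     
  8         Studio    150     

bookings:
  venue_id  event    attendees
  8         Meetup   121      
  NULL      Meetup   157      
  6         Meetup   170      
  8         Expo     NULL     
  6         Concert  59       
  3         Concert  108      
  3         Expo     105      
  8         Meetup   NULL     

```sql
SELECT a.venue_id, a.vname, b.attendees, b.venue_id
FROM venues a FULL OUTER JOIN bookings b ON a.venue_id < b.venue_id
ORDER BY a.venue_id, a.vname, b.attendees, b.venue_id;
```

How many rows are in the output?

18

FULL OUTER JOIN keeps every row from both sides; unmatched rows get NULL for the other side's columns.
Matching on a.venue_id < b.venue_id. A NULL in a compared column never satisfies the condition.
- venue_id=5: 5 matching b row(s), so 5 row(s) emitted.
- venue_id=NULL: no b row matches, row kept with b columns NULL.
- venue_id=5: 5 matching b row(s), so 5 row(s) emitted.
- venue_id=8: no b row matches, row kept with b columns NULL.
- venue_id=8: no b row matches, row kept with b columns NULL.
- venue_id=8: no b row matches, row kept with b columns NULL.
- venue_id=8: no b row matches, row kept with b columns NULL.
- 3 row(s) from b found no a partner → padded with NULL.
Total: 10 matched + 8 padded = 18 rows.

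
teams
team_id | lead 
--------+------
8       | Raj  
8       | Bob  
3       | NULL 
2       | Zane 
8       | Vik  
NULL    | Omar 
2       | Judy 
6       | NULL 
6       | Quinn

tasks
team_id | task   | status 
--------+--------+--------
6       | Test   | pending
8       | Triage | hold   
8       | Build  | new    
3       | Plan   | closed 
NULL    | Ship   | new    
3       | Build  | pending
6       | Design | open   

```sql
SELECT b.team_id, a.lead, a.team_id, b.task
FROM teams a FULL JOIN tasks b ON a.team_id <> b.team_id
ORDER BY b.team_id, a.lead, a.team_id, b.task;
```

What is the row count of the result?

FULL OUTER JOIN keeps every row from both sides; unmatched rows get NULL for the other side's columns.
Matching on a.team_id <> b.team_id. A NULL in a compared column never satisfies the condition.
Matched pairs: 36; unmatched a rows kept: 1; unmatched b rows kept: 1.
Total: 36 matched + 2 padded = 38 rows.

38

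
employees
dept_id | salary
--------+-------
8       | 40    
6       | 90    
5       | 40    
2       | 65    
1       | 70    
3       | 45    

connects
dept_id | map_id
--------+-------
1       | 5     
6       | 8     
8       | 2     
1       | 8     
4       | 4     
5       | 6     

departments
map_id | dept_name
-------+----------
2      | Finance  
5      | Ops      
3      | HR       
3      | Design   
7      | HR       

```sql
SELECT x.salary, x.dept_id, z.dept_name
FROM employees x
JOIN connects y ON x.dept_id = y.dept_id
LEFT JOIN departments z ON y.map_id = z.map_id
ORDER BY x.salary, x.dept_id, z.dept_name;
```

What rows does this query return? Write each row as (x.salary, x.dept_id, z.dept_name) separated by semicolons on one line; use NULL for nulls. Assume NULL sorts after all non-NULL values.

Joins associate left-to-right: employees INNER JOIN connects on dept_id gives 5 intermediate row(s).
Then LEFT JOIN `departments z` on map_id: each of those 5 rows is kept; rows whose y.map_id has no match in z get NULL for z's columns.

(40, 5, NULL); (40, 8, Finance); (70, 1, Ops); (70, 1, NULL); (90, 6, NULL)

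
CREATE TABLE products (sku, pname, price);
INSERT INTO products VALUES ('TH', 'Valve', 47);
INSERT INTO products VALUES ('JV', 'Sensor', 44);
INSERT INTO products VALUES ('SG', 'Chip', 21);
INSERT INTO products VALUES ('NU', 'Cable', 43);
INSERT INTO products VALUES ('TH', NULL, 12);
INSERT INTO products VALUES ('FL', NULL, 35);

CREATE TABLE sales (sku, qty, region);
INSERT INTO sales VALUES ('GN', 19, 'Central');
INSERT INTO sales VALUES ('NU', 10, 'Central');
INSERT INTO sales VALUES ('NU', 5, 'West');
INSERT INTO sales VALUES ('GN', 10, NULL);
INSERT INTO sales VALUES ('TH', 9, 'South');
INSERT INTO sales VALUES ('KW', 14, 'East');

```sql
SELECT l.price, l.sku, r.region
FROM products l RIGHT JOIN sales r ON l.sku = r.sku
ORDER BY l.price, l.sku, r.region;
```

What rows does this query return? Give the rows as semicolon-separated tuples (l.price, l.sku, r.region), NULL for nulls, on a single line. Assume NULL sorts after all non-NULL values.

RIGHT JOIN keeps every row from `sales`; unmatched rows get NULL for `products`'s columns.
Matching on l.sku = r.sku.
- l[0] sku=TH → 1 match(es) in r → 1 row(s).
- l[1] sku=JV → no match.
- l[2] sku=SG → no match.
- l[3] sku=NU → 2 match(es) in r → 2 row(s).
- l[4] sku=TH → 1 match(es) in r → 1 row(s).
- l[5] sku=FL → no match.
- plus 3 unmatched r row(s), each kept with NULL l columns.
After projecting and ordering:
l.price | l.sku | r.region
12 | TH | South
43 | NU | Central
43 | NU | West
47 | TH | South
NULL | NULL | Central
NULL | NULL | East
NULL | NULL | NULL

(12, TH, South); (43, NU, Central); (43, NU, West); (47, TH, South); (NULL, NULL, Central); (NULL, NULL, East); (NULL, NULL, NULL)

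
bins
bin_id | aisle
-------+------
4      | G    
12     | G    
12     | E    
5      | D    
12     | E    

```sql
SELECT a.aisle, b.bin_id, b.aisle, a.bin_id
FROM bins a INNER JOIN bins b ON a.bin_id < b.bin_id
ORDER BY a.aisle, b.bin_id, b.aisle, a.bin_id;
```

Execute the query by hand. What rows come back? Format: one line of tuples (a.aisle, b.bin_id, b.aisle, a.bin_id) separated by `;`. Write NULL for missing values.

(D, 12, E, 5); (D, 12, E, 5); (D, 12, G, 5); (G, 5, D, 4); (G, 12, E, 4); (G, 12, E, 4); (G, 12, G, 4)

INNER JOIN keeps only pairs where the ON condition holds.
Matching on a.bin_id < b.bin_id.
- bin_id=4: 4 matching b row(s), so 4 row(s) emitted.
- bin_id=12: no matching b row, dropped.
- bin_id=12: no matching b row, dropped.
- bin_id=5: 3 matching b row(s), so 3 row(s) emitted.
- bin_id=12: no matching b row, dropped.
After projecting and ordering:
a.aisle | b.bin_id | b.aisle | a.bin_id
D | 12 | E | 5
D | 12 | E | 5
D | 12 | G | 5
G | 5 | D | 4
G | 12 | E | 4
G | 12 | E | 4
G | 12 | G | 4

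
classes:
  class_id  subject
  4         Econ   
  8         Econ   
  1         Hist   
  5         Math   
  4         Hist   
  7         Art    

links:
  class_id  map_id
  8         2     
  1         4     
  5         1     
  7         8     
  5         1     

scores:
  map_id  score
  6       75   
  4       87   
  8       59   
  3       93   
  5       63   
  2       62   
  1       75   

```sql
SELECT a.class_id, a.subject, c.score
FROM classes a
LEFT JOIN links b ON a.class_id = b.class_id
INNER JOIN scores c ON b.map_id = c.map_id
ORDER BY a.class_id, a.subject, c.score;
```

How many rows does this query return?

5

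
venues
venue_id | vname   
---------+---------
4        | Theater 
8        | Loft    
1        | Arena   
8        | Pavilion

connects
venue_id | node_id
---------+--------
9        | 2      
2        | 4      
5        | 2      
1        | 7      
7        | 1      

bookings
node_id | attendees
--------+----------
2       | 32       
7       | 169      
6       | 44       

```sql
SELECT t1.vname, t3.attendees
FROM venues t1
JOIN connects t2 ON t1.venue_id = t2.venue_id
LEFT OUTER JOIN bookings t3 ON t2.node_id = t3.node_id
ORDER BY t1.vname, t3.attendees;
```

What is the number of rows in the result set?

Evaluate left to right. First `venues t1 INNER JOIN connects t2` on venue_id: 1 row(s).
Then LEFT JOIN `bookings t3` on node_id: each of those 1 rows is kept; rows whose t2.node_id has no match in t3 get NULL for t3's columns.
Result: 1 row(s).

1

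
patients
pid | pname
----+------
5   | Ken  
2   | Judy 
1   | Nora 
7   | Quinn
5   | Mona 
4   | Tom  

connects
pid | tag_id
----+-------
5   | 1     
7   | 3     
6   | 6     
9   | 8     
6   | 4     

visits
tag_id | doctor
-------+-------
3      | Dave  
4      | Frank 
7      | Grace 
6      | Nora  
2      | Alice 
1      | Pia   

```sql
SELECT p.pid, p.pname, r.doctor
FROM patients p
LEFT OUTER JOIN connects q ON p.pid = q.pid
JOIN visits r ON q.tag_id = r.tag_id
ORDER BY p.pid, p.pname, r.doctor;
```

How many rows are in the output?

3

Step 1 — p LEFT JOIN q on pid → 6 row(s).
Then INNER JOIN `visits r` on tag_id: keep only rows whose q.tag_id appears in r.
Result: 3 row(s).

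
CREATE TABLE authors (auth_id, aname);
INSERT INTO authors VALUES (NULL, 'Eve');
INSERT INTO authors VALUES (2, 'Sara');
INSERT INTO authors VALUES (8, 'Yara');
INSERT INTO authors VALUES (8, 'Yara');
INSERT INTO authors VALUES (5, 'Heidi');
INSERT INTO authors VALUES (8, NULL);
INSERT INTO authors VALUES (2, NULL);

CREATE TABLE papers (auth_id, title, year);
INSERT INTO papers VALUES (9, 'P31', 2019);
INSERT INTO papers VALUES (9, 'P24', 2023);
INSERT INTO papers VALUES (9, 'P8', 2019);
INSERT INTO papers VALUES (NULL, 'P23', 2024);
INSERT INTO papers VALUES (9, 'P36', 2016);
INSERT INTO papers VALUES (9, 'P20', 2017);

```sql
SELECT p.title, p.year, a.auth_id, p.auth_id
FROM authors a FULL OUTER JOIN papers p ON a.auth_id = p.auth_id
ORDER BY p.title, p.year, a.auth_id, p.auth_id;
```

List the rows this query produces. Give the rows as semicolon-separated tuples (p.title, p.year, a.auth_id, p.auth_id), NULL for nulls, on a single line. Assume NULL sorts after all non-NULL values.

FULL OUTER JOIN keeps every row from both sides; unmatched rows get NULL for the other side's columns.
Matching on a.auth_id = p.auth_id. A NULL in a compared column never satisfies the condition.
Matched pairs: 0; unmatched a rows kept: 7; unmatched p rows kept: 6.

(P20, 2017, NULL, 9); (P23, 2024, NULL, NULL); (P24, 2023, NULL, 9); (P31, 2019, NULL, 9); (P36, 2016, NULL, 9); (P8, 2019, NULL, 9); (NULL, NULL, 2, NULL); (NULL, NULL, 2, NULL); (NULL, NULL, 5, NULL); (NULL, NULL, 8, NULL); (NULL, NULL, 8, NULL); (NULL, NULL, 8, NULL); (NULL, NULL, NULL, NULL)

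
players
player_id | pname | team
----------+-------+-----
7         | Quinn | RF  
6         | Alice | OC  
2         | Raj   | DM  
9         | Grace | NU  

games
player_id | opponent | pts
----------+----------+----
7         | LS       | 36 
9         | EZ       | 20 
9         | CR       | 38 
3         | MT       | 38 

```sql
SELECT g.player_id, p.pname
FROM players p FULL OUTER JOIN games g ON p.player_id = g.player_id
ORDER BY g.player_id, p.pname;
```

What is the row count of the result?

FULL OUTER JOIN keeps every row from both sides; unmatched rows get NULL for the other side's columns.
Matching on p.player_id = g.player_id.
- p row (player_id=7): matches 1 g row(s) → 1 output row(s).
- p row (player_id=6): no match → kept, g columns NULL.
- p row (player_id=2): no match → kept, g columns NULL.
- p row (player_id=9): matches 2 g row(s) → 2 output row(s).
- 1 g row(s) had no p match → kept, p columns NULL.
Total: 3 matched + 3 padded = 6 rows.

6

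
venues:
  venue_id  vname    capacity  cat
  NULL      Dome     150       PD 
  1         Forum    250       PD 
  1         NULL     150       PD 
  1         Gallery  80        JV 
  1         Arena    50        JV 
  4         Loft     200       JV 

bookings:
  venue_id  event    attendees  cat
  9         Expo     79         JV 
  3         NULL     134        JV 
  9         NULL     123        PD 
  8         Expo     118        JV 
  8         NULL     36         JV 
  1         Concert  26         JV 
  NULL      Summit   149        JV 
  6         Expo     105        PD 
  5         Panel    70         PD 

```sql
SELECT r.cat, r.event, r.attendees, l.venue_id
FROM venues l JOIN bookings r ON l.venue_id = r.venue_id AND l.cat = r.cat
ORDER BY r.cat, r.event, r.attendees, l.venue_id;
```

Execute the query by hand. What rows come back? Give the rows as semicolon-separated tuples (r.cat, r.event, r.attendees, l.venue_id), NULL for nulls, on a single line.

(JV, Concert, 26, 1); (JV, Concert, 26, 1)

INNER JOIN keeps only pairs where the ON condition holds.
Matching on l.venue_id = r.venue_id AND l.cat = r.cat. A NULL in a compared column never satisfies the condition.
- l row (venue_id=NULL, cat=PD): no match → dropped.
- l row (venue_id=1, cat=PD): no match → dropped.
- l row (venue_id=1, cat=PD): no match → dropped.
- l row (venue_id=1, cat=JV): matches 1 r row(s) → 1 output row(s).
- l row (venue_id=1, cat=JV): matches 1 r row(s) → 1 output row(s).
- l row (venue_id=4, cat=JV): no match → dropped.
After projecting and ordering:
r.cat | r.event | r.attendees | l.venue_id
JV | Concert | 26 | 1
JV | Concert | 26 | 1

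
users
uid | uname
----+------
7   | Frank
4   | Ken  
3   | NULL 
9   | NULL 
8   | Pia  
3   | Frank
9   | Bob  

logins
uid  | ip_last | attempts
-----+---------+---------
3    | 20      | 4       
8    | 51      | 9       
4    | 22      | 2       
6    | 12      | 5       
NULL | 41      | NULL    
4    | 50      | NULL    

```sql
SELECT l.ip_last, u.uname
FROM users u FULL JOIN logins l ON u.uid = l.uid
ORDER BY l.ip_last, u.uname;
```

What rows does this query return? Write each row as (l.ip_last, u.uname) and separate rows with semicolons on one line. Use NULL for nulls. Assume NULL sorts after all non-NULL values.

FULL OUTER JOIN keeps every row from both sides; unmatched rows get NULL for the other side's columns.
Matching on u.uid = l.uid. A NULL in a compared column never satisfies the condition.
Matched pairs: 5; unmatched u rows kept: 3; unmatched l rows kept: 2.

(12, NULL); (20, Frank); (20, NULL); (22, Ken); (41, NULL); (50, Ken); (51, Pia); (NULL, Bob); (NULL, Frank); (NULL, NULL)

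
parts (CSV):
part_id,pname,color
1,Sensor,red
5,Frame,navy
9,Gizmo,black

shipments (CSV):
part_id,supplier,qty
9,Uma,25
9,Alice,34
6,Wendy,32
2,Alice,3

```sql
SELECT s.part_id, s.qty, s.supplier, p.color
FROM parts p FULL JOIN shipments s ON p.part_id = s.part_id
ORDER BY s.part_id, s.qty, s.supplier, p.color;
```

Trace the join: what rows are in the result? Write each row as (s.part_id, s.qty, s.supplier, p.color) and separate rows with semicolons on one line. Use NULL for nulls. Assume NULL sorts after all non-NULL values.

(2, 3, Alice, NULL); (6, 32, Wendy, NULL); (9, 25, Uma, black); (9, 34, Alice, black); (NULL, NULL, NULL, navy); (NULL, NULL, NULL, red)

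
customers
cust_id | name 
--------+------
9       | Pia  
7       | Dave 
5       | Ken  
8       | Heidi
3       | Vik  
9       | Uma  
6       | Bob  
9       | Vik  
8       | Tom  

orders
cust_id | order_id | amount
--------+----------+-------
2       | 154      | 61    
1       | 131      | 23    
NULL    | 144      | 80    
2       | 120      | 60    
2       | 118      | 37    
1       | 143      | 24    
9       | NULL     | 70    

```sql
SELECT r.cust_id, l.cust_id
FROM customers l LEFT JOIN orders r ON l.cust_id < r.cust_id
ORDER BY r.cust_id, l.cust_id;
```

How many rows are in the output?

LEFT JOIN keeps every row from `customers`; unmatched rows get NULL for `orders`'s columns.
Matching on l.cust_id < r.cust_id. A NULL in a compared column never satisfies the condition.
- cust_id=9: no r row matches, row kept with r columns NULL.
- cust_id=7: 1 matching r row(s), so 1 row(s) emitted.
- cust_id=5: 1 matching r row(s), so 1 row(s) emitted.
- cust_id=8: 1 matching r row(s), so 1 row(s) emitted.
- cust_id=3: 1 matching r row(s), so 1 row(s) emitted.
- cust_id=9: no r row matches, row kept with r columns NULL.
- cust_id=6: 1 matching r row(s), so 1 row(s) emitted.
- cust_id=9: no r row matches, row kept with r columns NULL.
- cust_id=8: 1 matching r row(s), so 1 row(s) emitted.
Total: 6 matched + 3 padded = 9 rows.

9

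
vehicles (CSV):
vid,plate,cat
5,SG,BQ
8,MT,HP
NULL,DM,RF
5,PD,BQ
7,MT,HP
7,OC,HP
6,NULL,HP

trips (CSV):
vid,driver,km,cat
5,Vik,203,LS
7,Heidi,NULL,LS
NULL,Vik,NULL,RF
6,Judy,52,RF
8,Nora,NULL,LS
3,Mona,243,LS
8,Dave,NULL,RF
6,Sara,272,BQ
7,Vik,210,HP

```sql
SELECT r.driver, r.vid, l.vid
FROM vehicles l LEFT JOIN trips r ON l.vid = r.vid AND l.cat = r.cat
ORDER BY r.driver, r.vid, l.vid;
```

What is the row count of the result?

LEFT JOIN keeps every row from `vehicles`; unmatched rows get NULL for `trips`'s columns.
Matching on l.vid = r.vid AND l.cat = r.cat. A NULL in a compared column never satisfies the condition.
- l[0] vid=5, cat=BQ → no match; kept with NULLs on the r side.
- l[1] vid=8, cat=HP → no match; kept with NULLs on the r side.
- l[2] vid=NULL, cat=RF → no match; kept with NULLs on the r side.
- l[3] vid=5, cat=BQ → no match; kept with NULLs on the r side.
- l[4] vid=7, cat=HP → 1 match(es) in r → 1 row(s).
- l[5] vid=7, cat=HP → 1 match(es) in r → 1 row(s).
- l[6] vid=6, cat=HP → no match; kept with NULLs on the r side.
Total: 2 matched + 5 padded = 7 rows.

7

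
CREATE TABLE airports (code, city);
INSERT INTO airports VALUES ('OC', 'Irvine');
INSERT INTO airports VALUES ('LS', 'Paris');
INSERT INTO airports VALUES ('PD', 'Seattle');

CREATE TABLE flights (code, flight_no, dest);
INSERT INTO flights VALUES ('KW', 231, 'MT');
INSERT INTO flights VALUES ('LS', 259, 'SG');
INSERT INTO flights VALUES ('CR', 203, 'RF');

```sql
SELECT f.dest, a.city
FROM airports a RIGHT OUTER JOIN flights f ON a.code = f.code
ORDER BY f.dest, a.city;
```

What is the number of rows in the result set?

3

RIGHT JOIN keeps every row from `flights`; unmatched rows get NULL for `airports`'s columns.
Matching on a.code = f.code.
- code=OC: no matching f row.
- code=LS: 1 matching f row(s), so 1 row(s) emitted.
- code=PD: no matching f row.
- 2 row(s) from f found no a partner → padded with NULL.
Total: 1 matched + 2 padded = 3 rows.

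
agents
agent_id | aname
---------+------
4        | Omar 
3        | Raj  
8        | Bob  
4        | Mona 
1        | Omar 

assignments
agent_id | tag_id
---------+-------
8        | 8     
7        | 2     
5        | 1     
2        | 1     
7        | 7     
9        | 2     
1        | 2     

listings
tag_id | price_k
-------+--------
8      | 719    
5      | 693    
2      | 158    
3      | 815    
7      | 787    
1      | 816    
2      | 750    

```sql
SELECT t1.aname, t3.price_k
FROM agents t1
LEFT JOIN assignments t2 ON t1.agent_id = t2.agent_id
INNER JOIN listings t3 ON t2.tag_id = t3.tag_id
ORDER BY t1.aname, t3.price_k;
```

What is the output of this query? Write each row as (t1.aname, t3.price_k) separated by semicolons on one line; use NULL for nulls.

(Bob, 719); (Omar, 158); (Omar, 750)

Step 1 — t1 LEFT JOIN t2 on agent_id → 5 row(s).
Then INNER JOIN `listings t3` on tag_id: keep only rows whose t2.tag_id appears in t3.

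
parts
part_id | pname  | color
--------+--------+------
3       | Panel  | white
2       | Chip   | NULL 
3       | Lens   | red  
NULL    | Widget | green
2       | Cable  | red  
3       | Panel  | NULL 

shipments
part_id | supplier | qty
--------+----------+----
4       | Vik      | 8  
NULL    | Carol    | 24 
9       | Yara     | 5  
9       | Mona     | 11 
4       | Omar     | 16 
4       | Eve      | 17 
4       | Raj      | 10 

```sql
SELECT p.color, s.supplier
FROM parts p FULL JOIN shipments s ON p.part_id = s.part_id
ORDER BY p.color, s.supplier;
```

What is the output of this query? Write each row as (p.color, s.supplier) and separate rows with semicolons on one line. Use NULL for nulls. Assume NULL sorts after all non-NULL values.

(green, NULL); (red, NULL); (red, NULL); (white, NULL); (NULL, Carol); (NULL, Eve); (NULL, Mona); (NULL, Omar); (NULL, Raj); (NULL, Vik); (NULL, Yara); (NULL, NULL); (NULL, NULL)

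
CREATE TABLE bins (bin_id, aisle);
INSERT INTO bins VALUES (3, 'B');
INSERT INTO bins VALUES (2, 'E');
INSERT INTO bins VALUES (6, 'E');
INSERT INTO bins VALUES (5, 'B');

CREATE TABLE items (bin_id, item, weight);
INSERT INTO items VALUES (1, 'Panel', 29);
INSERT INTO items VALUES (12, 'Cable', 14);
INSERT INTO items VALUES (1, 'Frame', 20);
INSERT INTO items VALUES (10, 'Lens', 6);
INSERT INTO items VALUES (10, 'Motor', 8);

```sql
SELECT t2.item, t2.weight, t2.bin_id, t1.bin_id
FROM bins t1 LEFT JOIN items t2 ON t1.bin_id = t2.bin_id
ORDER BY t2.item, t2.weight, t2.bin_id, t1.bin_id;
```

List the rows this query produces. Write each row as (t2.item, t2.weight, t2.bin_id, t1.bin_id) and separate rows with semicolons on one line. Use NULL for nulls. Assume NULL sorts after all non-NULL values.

LEFT JOIN keeps every row from `bins`; unmatched rows get NULL for `items`'s columns.
Matching on t1.bin_id = t2.bin_id.
Matched pairs: 0; unmatched t1 rows kept: 4.

(NULL, NULL, NULL, 2); (NULL, NULL, NULL, 3); (NULL, NULL, NULL, 5); (NULL, NULL, NULL, 6)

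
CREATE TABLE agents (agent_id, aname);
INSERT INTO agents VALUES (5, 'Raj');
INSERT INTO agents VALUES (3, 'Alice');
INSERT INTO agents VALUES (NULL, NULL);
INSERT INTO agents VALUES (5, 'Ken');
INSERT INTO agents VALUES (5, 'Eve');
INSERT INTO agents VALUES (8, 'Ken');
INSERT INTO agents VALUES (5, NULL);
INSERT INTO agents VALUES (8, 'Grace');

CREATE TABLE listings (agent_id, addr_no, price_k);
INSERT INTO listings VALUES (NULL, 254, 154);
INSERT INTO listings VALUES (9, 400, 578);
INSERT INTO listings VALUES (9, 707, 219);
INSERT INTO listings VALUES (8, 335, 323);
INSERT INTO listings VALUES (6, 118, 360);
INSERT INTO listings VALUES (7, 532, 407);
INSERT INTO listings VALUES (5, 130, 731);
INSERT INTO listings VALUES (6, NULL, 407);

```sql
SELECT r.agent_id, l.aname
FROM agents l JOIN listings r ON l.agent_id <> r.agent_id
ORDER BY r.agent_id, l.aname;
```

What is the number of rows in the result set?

43

INNER JOIN keeps only pairs where the ON condition holds.
Matching on l.agent_id <> r.agent_id. A NULL in a compared column never satisfies the condition.
- agent_id=5: 6 matching r row(s), so 6 row(s) emitted.
- agent_id=3: 7 matching r row(s), so 7 row(s) emitted.
- agent_id=NULL: no matching r row, dropped.
- agent_id=5: 6 matching r row(s), so 6 row(s) emitted.
- agent_id=5: 6 matching r row(s), so 6 row(s) emitted.
- agent_id=8: 6 matching r row(s), so 6 row(s) emitted.
- agent_id=5: 6 matching r row(s), so 6 row(s) emitted.
- agent_id=8: 6 matching r row(s), so 6 row(s) emitted.
Total: 43 rows.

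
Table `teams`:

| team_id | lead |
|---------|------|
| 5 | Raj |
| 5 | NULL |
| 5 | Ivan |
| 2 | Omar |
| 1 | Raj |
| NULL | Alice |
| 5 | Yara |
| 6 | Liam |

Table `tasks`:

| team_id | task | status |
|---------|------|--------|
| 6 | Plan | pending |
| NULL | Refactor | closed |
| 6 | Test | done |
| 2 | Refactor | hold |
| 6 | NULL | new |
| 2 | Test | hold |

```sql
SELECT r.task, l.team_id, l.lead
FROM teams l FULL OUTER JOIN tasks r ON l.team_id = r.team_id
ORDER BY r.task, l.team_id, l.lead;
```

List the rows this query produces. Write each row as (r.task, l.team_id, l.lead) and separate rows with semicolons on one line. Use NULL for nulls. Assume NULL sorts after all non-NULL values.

(Plan, 6, Liam); (Refactor, 2, Omar); (Refactor, NULL, NULL); (Test, 2, Omar); (Test, 6, Liam); (NULL, 1, Raj); (NULL, 5, Ivan); (NULL, 5, Raj); (NULL, 5, Yara); (NULL, 5, NULL); (NULL, 6, Liam); (NULL, NULL, Alice)

FULL OUTER JOIN keeps every row from both sides; unmatched rows get NULL for the other side's columns.
Matching on l.team_id = r.team_id. A NULL in a compared column never satisfies the condition.
- l[0] team_id=5 → no match; kept with NULLs on the r side.
- l[1] team_id=5 → no match; kept with NULLs on the r side.
- l[2] team_id=5 → no match; kept with NULLs on the r side.
- l[3] team_id=2 → 2 match(es) in r → 2 row(s).
- l[4] team_id=1 → no match; kept with NULLs on the r side.
- l[5] team_id=NULL → no match; kept with NULLs on the r side.
- l[6] team_id=5 → no match; kept with NULLs on the r side.
- l[7] team_id=6 → 3 match(es) in r → 3 row(s).
- plus 1 unmatched r row(s), each kept with NULL l columns.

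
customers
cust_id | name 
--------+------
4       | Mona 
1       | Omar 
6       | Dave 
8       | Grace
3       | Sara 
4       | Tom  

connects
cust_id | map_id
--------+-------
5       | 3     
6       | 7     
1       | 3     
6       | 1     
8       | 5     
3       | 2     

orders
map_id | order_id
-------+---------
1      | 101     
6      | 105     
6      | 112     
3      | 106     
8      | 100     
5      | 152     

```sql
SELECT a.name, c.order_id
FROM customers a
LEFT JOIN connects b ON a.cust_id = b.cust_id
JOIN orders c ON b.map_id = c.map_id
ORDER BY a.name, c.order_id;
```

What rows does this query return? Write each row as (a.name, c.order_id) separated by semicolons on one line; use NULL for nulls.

(Dave, 101); (Grace, 152); (Omar, 106)

Step 1 — a LEFT JOIN b on cust_id → 7 row(s).
Then INNER JOIN `orders c` on map_id: keep only rows whose b.map_id appears in c.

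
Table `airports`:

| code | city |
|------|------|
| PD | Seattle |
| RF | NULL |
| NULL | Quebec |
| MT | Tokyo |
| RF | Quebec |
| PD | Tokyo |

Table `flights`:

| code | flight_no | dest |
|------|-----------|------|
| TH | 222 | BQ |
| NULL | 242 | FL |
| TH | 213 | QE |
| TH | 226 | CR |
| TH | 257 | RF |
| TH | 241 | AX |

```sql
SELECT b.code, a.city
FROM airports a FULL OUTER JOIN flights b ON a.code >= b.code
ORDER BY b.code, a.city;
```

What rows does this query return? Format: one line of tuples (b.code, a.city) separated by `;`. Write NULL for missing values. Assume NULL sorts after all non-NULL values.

FULL OUTER JOIN keeps every row from both sides; unmatched rows get NULL for the other side's columns.
Matching on a.code >= b.code. A NULL in a compared column never satisfies the condition.
Matched pairs: 0; unmatched a rows kept: 6; unmatched b rows kept: 6.

(TH, NULL); (TH, NULL); (TH, NULL); (TH, NULL); (TH, NULL); (NULL, Quebec); (NULL, Quebec); (NULL, Seattle); (NULL, Tokyo); (NULL, Tokyo); (NULL, NULL); (NULL, NULL)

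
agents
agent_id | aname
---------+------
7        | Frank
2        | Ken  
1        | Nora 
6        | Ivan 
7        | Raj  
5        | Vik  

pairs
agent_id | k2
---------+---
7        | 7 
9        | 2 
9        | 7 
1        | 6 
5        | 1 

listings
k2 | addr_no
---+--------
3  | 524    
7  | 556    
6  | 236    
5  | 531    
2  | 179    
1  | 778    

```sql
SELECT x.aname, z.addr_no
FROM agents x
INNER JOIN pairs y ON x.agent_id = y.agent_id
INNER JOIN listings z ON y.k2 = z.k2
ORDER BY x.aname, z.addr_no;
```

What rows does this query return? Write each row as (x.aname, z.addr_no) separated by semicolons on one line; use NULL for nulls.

(Frank, 556); (Nora, 236); (Raj, 556); (Vik, 778)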